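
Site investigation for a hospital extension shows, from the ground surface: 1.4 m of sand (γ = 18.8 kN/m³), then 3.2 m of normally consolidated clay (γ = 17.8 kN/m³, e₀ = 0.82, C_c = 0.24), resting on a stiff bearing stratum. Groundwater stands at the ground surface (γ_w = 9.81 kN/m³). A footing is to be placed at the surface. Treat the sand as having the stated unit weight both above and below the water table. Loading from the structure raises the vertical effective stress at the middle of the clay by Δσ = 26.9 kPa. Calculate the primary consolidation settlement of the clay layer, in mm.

S_c ≈ 132 mm

Mid-depth of clay below the ground surface: z = 1.4 + 3.2/2 = 3 m.
Total vertical stress at mid-clay: σ_v = 18.8×1.4 + 17.8×1.6 = 54.8 kPa.
Pore pressure: u = 9.81×(3 − 0) = 29.43 kPa.
Initial effective stress: σ'_0 = σ_v − u = 54.8 − 29.43 = 25.37 kPa.
Final effective stress: σ'_f = σ'_0 + Δσ = 25.37 + 26.9 = 52.27 kPa.
Normally consolidated clay, so the full stress increment lies on the virgin compression line:
S_c = C_c·H/(1+e₀)·log₁₀(σ'_f/σ'_0) = 0.24×3.2/(1+0.82)×log₁₀(52.27/25.37)
    = 0.42198 × 0.31393 = 0.1325 m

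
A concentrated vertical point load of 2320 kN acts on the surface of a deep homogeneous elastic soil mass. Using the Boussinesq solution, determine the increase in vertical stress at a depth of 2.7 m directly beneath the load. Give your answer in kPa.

Boussinesq vertical stress below a point load on an elastic half-space:
Δσ_z = 3P/(2πz²) · [1 + (r/z)²]^(−5/2)
r/z = 0/2.7 = 0; [1+(r/z)²]^(−5/2) = 1.
Δσ_z = 3×2320/(2π×2.7²) × 1 = 151.95 × 1 = 151.9 kPa

Δσ_z ≈ 152 kPa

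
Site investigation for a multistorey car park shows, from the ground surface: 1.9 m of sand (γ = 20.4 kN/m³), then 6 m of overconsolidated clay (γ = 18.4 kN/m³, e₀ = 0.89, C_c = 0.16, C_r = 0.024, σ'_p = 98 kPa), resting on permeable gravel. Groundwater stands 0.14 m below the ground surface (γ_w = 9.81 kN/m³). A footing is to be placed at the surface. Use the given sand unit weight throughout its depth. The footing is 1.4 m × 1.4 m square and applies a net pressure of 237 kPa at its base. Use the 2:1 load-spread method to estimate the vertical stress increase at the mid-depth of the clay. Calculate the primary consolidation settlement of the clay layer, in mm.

S_c ≈ 7.32 mm

Mid-depth of clay below the ground surface: z = 1.9 + 6/2 = 4.9 m.
Total vertical stress at mid-clay: σ_v = 20.4×1.9 + 18.4×3 = 93.96 kPa.
Pore pressure: u = 9.81×(4.9 − 0.14) = 46.696 kPa.
Initial effective stress: σ'_0 = σ_v − u = 93.96 − 46.696 = 47.264 kPa.
Stress increase at mid-clay by the 2:1 spreading method:
Δσ = qBL/((B+z)(L+z)) = 237×1.4×1.4/((1.4+4.9)(1.4+4.9)) = 11.704 kPa
Final effective stress: σ'_f = 47.264 + 11.704 = 58.968 kPa.
σ'_f = 58.968 ≤ σ'_p = 98 kPa, so the clay remains overconsolidated and only the recompression index applies:
S_c = C_r·H/(1+e₀)·log₁₀(σ'_f/σ'_0) = 0.024×6/1.89×log₁₀(58.968/47.264)
    = 0.07619 × 0.096086 = 0.007321 m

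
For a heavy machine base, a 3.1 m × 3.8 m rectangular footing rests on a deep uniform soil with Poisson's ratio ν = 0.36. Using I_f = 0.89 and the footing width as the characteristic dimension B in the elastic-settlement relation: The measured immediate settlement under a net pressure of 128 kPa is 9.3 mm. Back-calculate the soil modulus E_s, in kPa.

S_e = q·B·(1−ν²)/E_s · I_f  ⇒  E_s = q·B·(1−ν²)·I_f / S_e.
E_s = 128 × 3.1 × 0.8704 × 0.89 / 0.0093 = 33050 kPa

E_s ≈ 33100 kPa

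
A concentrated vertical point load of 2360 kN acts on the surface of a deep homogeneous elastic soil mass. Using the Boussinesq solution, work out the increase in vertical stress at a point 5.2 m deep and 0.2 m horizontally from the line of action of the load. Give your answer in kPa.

Boussinesq vertical stress below a point load on an elastic half-space:
Δσ_z = 3P/(2πz²) · [1 + (r/z)²]^(−5/2)
r/z = 0.2/5.2 = 0.038462; [1+(r/z)²]^(−5/2) = 0.99631.
Δσ_z = 3×2360/(2π×5.2²) × 0.99631 = 41.672 × 0.99631 = 41.52 kPa

Δσ_z ≈ 41.5 kPa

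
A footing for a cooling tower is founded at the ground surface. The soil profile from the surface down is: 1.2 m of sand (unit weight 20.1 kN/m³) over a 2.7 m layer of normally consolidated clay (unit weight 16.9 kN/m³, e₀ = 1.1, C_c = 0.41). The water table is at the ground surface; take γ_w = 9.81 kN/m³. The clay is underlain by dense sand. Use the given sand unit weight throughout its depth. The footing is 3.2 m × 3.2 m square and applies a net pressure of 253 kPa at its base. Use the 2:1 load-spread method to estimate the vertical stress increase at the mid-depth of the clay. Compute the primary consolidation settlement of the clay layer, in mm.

S_c ≈ 348 mm

Mid-depth of clay below the ground surface: z = 1.2 + 2.7/2 = 2.55 m.
Total vertical stress at mid-clay: σ_v = 20.1×1.2 + 16.9×1.35 = 46.935 kPa.
Pore pressure: u = 9.81×(2.55 − 0) = 25.015 kPa.
Initial effective stress: σ'_0 = σ_v − u = 46.935 − 25.015 = 21.92 kPa.
Stress increase at mid-clay by the 2:1 spreading method:
Δσ = qBL/((B+z)(L+z)) = 253×3.2×3.2/((3.2+2.55)(3.2+2.55)) = 78.358 kPa
Final effective stress: σ'_f = σ'_0 + Δσ = 21.92 + 78.358 = 100.28 kPa.
Normally consolidated clay, so the full stress increment lies on the virgin compression line:
S_c = C_c·H/(1+e₀)·log₁₀(σ'_f/σ'_0) = 0.41×2.7/(1+1.1)×log₁₀(100.28/21.92)
    = 0.52714 × 0.66037 = 0.3481 m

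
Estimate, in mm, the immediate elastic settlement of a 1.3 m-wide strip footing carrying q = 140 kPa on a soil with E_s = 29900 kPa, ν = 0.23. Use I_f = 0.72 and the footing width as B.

Immediate (elastic) settlement: S_e = q·B·(1−ν²)/E_s · I_f.
S_e = 140 × 1.3 × (1 − 0.23²) / 29900 × 0.72
    = 140 × 1.3 × 0.9471 / 29900 × 0.72
    = 0.004151 m = 4.151 mm

S_e ≈ 4.15 mm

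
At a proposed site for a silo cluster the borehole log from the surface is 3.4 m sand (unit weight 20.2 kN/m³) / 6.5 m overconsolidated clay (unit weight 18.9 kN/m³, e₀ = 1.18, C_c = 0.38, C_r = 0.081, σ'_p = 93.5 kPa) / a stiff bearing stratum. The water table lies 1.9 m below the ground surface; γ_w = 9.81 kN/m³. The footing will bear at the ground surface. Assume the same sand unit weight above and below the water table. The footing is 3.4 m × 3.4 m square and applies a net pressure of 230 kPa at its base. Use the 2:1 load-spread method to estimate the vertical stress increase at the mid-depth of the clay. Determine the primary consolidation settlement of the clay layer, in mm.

S_c ≈ 91.1 mm

Mid-depth of clay below the ground surface: z = 3.4 + 6.5/2 = 6.65 m.
Total vertical stress at mid-clay: σ_v = 20.2×3.4 + 18.9×3.25 = 130.1 kPa.
Pore pressure: u = 9.81×(6.65 − 1.9) = 46.598 kPa.
Initial effective stress: σ'_0 = σ_v − u = 130.1 − 46.598 = 83.502 kPa.
Stress increase at mid-clay by the 2:1 spreading method:
Δσ = qBL/((B+z)(L+z)) = 230×3.4×3.4/((3.4+6.65)(3.4+6.65)) = 26.324 kPa
Final effective stress: σ'_f = 83.502 + 26.324 = 109.83 kPa.
σ'_f = 109.83 > σ'_p = 93.5 kPa, so the stress path crosses the preconsolidation pressure — recompression up to σ'_p, then virgin compression beyond:
S_c = H/(1+e₀)·[C_r·log₁₀(σ'_p/σ'_0) + C_c·log₁₀(σ'_f/σ'_p)]
    = 6.5/2.18 × [0.081×log₁₀(93.5/83.502) + 0.38×log₁₀(109.83/93.5)]
    = 2.9817 × [0.0039783 + 0.026566] = 0.09107 m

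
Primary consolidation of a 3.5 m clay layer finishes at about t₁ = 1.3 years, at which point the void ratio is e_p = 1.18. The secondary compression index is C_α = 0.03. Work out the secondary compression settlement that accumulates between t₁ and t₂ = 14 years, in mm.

S_s ≈ 49.7 mm

Secondary compression: S_s = C_α·H/(1+e_p)·log₁₀(t₂/t₁)
S_s = 0.03×3.5/(1+1.18)×log₁₀(14/1.3)
    = 0.04817 × 1.032 = 0.04972 m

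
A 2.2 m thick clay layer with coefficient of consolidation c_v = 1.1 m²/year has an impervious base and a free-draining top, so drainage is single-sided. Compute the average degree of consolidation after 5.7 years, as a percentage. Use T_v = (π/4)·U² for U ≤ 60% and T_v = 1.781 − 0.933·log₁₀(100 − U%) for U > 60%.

Drainage path length: H_d = H = 2.2 m (single drainage).
T_v = c_v·t/H_d² = 1.1×5.7/2.2² = 1.2955.
T_v = 1.2955 corresponds to the U > 60% branch:
U = 1 − 10^((1.781 − T_v)/0.933)/100 = 0.9669

U ≈ 96.7 %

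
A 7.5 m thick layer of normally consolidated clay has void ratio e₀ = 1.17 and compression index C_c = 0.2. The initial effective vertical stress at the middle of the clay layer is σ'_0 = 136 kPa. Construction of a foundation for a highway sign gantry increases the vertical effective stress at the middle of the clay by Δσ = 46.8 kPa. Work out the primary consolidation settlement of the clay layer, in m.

S_c ≈ 0.0888 m

Final effective stress: σ'_f = σ'_0 + Δσ = 136 + 46.8 = 182.8 kPa.
Normally consolidated clay, so the full stress increment lies on the virgin compression line:
S_c = C_c·H/(1+e₀)·log₁₀(σ'_f/σ'_0) = 0.2×7.5/(1+1.17)×log₁₀(182.8/136)
    = 0.69124 × 0.12844 = 0.08878 m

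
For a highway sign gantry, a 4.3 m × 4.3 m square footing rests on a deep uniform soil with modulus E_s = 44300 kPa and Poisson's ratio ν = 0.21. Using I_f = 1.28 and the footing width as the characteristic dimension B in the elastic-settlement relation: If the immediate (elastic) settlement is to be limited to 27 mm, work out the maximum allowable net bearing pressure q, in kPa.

q ≈ 227 kPa

S_e = q·B·(1−ν²)/E_s · I_f  ⇒  q = S_e·E_s / (B·(1−ν²)·I_f).
q = 0.027 × 44300 / (4.3 × 0.9559 × 1.28) = 227.3 kPa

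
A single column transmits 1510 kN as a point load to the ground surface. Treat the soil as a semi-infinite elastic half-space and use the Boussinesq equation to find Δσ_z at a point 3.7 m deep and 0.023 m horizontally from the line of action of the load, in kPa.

Δσ_z ≈ 52.7 kPa

Boussinesq vertical stress below a point load on an elastic half-space:
Δσ_z = 3P/(2πz²) · [1 + (r/z)²]^(−5/2)
r/z = 0.023/3.7 = 0.0062162; [1+(r/z)²]^(−5/2) = 0.9999.
Δσ_z = 3×1510/(2π×3.7²) × 0.9999 = 52.664 × 0.9999 = 52.66 kPa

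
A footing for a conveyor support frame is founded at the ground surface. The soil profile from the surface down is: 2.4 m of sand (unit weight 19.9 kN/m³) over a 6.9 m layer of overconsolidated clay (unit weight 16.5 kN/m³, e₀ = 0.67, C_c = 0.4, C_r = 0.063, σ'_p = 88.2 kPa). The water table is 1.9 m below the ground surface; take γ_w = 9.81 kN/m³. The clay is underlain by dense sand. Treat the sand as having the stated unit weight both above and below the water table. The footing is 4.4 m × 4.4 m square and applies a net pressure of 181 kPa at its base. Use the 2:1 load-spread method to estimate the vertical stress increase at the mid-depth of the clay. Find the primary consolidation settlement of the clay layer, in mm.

S_c ≈ 118 mm

Mid-depth of clay below the ground surface: z = 2.4 + 6.9/2 = 5.85 m.
Total vertical stress at mid-clay: σ_v = 19.9×2.4 + 16.5×3.45 = 104.69 kPa.
Pore pressure: u = 9.81×(5.85 − 1.9) = 38.75 kPa.
Initial effective stress: σ'_0 = σ_v − u = 104.69 − 38.75 = 65.94 kPa.
Stress increase at mid-clay by the 2:1 spreading method:
Δσ = qBL/((B+z)(L+z)) = 181×4.4×4.4/((4.4+5.85)(4.4+5.85)) = 33.353 kPa
Final effective stress: σ'_f = 65.94 + 33.353 = 99.293 kPa.
σ'_f = 99.293 > σ'_p = 88.2 kPa, so the stress path crosses the preconsolidation pressure — recompression up to σ'_p, then virgin compression beyond:
S_c = H/(1+e₀)·[C_r·log₁₀(σ'_p/σ'_0) + C_c·log₁₀(σ'_f/σ'_p)]
    = 6.9/1.67 × [0.063×log₁₀(88.2/65.94) + 0.4×log₁₀(99.293/88.2)]
    = 4.1317 × [0.0079581 + 0.02058] = 0.1179 m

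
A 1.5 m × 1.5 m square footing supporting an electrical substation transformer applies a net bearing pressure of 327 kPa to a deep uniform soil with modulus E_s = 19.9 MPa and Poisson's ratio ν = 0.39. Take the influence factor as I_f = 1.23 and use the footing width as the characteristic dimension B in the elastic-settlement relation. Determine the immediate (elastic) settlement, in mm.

Immediate (elastic) settlement: S_e = q·B·(1−ν²)/E_s · I_f.
E_s = 19.9 MPa = 19900 kPa.
S_e = 327 × 1.5 × (1 − 0.39²) / 19900 × 1.23
    = 327 × 1.5 × 0.8479 / 19900 × 1.23
    = 0.02571 m = 25.71 mm

S_e ≈ 25.7 mm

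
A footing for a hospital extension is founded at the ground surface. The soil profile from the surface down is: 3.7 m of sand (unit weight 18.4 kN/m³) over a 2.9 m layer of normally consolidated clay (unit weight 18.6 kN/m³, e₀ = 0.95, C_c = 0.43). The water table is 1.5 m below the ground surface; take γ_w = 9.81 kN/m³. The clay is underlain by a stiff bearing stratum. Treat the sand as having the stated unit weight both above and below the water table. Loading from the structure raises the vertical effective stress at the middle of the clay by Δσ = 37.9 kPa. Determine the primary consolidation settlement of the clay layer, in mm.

S_c ≈ 137 mm

Mid-depth of clay below the ground surface: z = 3.7 + 2.9/2 = 5.15 m.
Total vertical stress at mid-clay: σ_v = 18.4×3.7 + 18.6×1.45 = 95.05 kPa.
Pore pressure: u = 9.81×(5.15 − 1.5) = 35.806 kPa.
Initial effective stress: σ'_0 = σ_v − u = 95.05 − 35.806 = 59.244 kPa.
Final effective stress: σ'_f = σ'_0 + Δσ = 59.244 + 37.9 = 97.144 kPa.
Normally consolidated clay, so the full stress increment lies on the virgin compression line:
S_c = C_c·H/(1+e₀)·log₁₀(σ'_f/σ'_0) = 0.43×2.9/(1+0.95)×log₁₀(97.144/59.244)
    = 0.63949 × 0.21477 = 0.1373 m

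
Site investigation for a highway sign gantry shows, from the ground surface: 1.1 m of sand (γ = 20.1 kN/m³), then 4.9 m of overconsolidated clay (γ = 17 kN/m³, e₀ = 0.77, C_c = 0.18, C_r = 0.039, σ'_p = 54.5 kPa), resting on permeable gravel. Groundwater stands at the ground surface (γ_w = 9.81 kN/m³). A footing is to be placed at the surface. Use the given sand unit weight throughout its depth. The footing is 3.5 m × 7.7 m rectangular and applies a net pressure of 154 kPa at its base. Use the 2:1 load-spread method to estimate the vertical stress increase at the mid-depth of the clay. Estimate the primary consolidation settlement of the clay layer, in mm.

Mid-depth of clay below the ground surface: z = 1.1 + 4.9/2 = 3.55 m.
Total vertical stress at mid-clay: σ_v = 20.1×1.1 + 17×2.45 = 63.76 kPa.
Pore pressure: u = 9.81×(3.55 − 0) = 34.825 kPa.
Initial effective stress: σ'_0 = σ_v − u = 63.76 − 34.825 = 28.935 kPa.
Stress increase at mid-clay by the 2:1 spreading method:
Δσ = qBL/((B+z)(L+z)) = 154×3.5×7.7/((3.5+3.55)(7.7+3.55)) = 52.328 kPa
Final effective stress: σ'_f = 28.935 + 52.328 = 81.263 kPa.
σ'_f = 81.263 > σ'_p = 54.5 kPa, so the stress path crosses the preconsolidation pressure — recompression up to σ'_p, then virgin compression beyond:
S_c = H/(1+e₀)·[C_r·log₁₀(σ'_p/σ'_0) + C_c·log₁₀(σ'_f/σ'_p)]
    = 4.9/1.77 × [0.039×log₁₀(54.5/28.935) + 0.18×log₁₀(81.263/54.5)]
    = 2.7684 × [0.010724 + 0.031229] = 0.1161 m

S_c ≈ 116 mm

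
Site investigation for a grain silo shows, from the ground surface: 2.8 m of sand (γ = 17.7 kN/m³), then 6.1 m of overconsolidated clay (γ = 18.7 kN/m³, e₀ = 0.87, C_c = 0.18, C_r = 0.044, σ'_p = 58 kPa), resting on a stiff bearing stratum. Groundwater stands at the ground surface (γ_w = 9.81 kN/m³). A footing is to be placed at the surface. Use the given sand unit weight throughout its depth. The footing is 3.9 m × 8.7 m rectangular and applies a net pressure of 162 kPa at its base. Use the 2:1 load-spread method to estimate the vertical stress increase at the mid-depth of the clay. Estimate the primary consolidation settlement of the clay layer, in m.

S_c ≈ 0.116 m

Mid-depth of clay below the ground surface: z = 2.8 + 6.1/2 = 5.85 m.
Total vertical stress at mid-clay: σ_v = 17.7×2.8 + 18.7×3.05 = 106.59 kPa.
Pore pressure: u = 9.81×(5.85 − 0) = 57.389 kPa.
Initial effective stress: σ'_0 = σ_v − u = 106.59 − 57.389 = 49.201 kPa.
Stress increase at mid-clay by the 2:1 spreading method:
Δσ = qBL/((B+z)(L+z)) = 162×3.9×8.7/((3.9+5.85)(8.7+5.85)) = 38.746 kPa
Final effective stress: σ'_f = 49.201 + 38.746 = 87.947 kPa.
σ'_f = 87.947 > σ'_p = 58 kPa, so the stress path crosses the preconsolidation pressure — recompression up to σ'_p, then virgin compression beyond:
S_c = H/(1+e₀)·[C_r·log₁₀(σ'_p/σ'_0) + C_c·log₁₀(σ'_f/σ'_p)]
    = 6.1/1.87 × [0.044×log₁₀(58/49.201) + 0.18×log₁₀(87.947/58)]
    = 3.262 × [0.003144 + 0.032543] = 0.1164 m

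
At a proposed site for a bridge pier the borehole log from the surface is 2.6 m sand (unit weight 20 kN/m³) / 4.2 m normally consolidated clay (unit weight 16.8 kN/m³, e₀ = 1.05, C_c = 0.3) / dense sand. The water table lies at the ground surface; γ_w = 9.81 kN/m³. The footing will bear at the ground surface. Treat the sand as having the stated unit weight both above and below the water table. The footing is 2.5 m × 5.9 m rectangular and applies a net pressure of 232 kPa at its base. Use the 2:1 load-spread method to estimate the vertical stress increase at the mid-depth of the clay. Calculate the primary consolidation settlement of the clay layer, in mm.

S_c ≈ 197 mm

Mid-depth of clay below the ground surface: z = 2.6 + 4.2/2 = 4.7 m.
Total vertical stress at mid-clay: σ_v = 20×2.6 + 16.8×2.1 = 87.28 kPa.
Pore pressure: u = 9.81×(4.7 − 0) = 46.107 kPa.
Initial effective stress: σ'_0 = σ_v − u = 87.28 − 46.107 = 41.173 kPa.
Stress increase at mid-clay by the 2:1 spreading method:
Δσ = qBL/((B+z)(L+z)) = 232×2.5×5.9/((2.5+4.7)(5.9+4.7)) = 44.838 kPa
Final effective stress: σ'_f = σ'_0 + Δσ = 41.173 + 44.838 = 86.011 kPa.
Normally consolidated clay, so the full stress increment lies on the virgin compression line:
S_c = C_c·H/(1+e₀)·log₁₀(σ'_f/σ'_0) = 0.3×4.2/(1+1.05)×log₁₀(86.011/41.173)
    = 0.61463 × 0.31994 = 0.1966 m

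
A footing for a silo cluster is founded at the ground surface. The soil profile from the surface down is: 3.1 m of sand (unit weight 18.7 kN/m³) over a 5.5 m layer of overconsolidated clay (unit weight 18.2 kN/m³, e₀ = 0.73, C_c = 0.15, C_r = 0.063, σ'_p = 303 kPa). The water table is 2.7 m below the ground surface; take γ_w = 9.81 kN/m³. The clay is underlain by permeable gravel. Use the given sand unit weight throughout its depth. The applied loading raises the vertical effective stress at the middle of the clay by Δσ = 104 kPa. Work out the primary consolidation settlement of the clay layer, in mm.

S_c ≈ 74.3 mm

Mid-depth of clay below the ground surface: z = 3.1 + 5.5/2 = 5.85 m.
Total vertical stress at mid-clay: σ_v = 18.7×3.1 + 18.2×2.75 = 108.02 kPa.
Pore pressure: u = 9.81×(5.85 − 2.7) = 30.902 kPa.
Initial effective stress: σ'_0 = σ_v − u = 108.02 − 30.902 = 77.118 kPa.
Final effective stress: σ'_f = 77.118 + 104 = 181.12 kPa.
σ'_f = 181.12 ≤ σ'_p = 303 kPa, so the clay remains overconsolidated and only the recompression index applies:
S_c = C_r·H/(1+e₀)·log₁₀(σ'_f/σ'_0) = 0.063×5.5/1.73×log₁₀(181.12/77.118)
    = 0.20029 × 0.37081 = 0.07427 m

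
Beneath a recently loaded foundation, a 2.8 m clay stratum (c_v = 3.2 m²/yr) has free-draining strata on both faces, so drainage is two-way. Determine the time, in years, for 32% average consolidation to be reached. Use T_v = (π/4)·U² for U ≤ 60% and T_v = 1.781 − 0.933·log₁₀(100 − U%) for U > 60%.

t ≈ 0.0493 years

Drainage path length: H_d = H/2 = 1.4 m (double drainage).
U ≤ 60%: T_v = (π/4)·U² = (π/4)×0.32² = 0.080425.
t = T_v·H_d²/c_v = 0.080425×1.4²/3.2 = 0.04926 years.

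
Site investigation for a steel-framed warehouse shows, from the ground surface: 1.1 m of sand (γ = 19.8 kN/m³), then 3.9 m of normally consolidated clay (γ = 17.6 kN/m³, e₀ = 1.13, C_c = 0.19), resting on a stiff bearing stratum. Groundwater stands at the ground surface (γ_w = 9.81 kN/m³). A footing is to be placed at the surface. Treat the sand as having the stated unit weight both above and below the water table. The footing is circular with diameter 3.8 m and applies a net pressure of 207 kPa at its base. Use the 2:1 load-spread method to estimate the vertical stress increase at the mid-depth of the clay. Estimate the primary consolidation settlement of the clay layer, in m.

Mid-depth of clay below the ground surface: z = 1.1 + 3.9/2 = 3.05 m.
Total vertical stress at mid-clay: σ_v = 19.8×1.1 + 17.6×1.95 = 56.1 kPa.
Pore pressure: u = 9.81×(3.05 − 0) = 29.921 kPa.
Initial effective stress: σ'_0 = σ_v − u = 56.1 − 29.921 = 26.179 kPa.
Stress increase at mid-clay by the 2:1 spreading method:
Δσ ≈ qD²/(D+z)² = 207×3.8²/(3.8+3.05)² = 63.702 kPa
Final effective stress: σ'_f = σ'_0 + Δσ = 26.179 + 63.702 = 89.881 kPa.
Normally consolidated clay, so the full stress increment lies on the virgin compression line:
S_c = C_c·H/(1+e₀)·log₁₀(σ'_f/σ'_0) = 0.19×3.9/(1+1.13)×log₁₀(89.881/26.179)
    = 0.34789 × 0.53571 = 0.1864 m

S_c ≈ 0.186 m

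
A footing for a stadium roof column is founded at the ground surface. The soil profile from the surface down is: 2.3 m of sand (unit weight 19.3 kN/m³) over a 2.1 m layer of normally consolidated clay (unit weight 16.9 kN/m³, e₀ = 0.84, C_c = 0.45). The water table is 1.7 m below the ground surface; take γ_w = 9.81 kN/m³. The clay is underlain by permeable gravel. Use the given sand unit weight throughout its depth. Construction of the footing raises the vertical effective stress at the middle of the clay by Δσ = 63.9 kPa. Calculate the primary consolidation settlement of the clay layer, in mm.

S_c ≈ 194 mm

Mid-depth of clay below the ground surface: z = 2.3 + 2.1/2 = 3.35 m.
Total vertical stress at mid-clay: σ_v = 19.3×2.3 + 16.9×1.05 = 62.135 kPa.
Pore pressure: u = 9.81×(3.35 − 1.7) = 16.186 kPa.
Initial effective stress: σ'_0 = σ_v − u = 62.135 − 16.186 = 45.949 kPa.
Final effective stress: σ'_f = σ'_0 + Δσ = 45.949 + 63.9 = 109.85 kPa.
Normally consolidated clay, so the full stress increment lies on the virgin compression line:
S_c = C_c·H/(1+e₀)·log₁₀(σ'_f/σ'_0) = 0.45×2.1/(1+0.84)×log₁₀(109.85/45.949)
    = 0.51359 × 0.37852 = 0.1944 m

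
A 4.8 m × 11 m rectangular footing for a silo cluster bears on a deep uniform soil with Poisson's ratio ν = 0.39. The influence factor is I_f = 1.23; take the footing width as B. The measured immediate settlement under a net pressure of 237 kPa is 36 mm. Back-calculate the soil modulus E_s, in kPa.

S_e = q·B·(1−ν²)/E_s · I_f  ⇒  E_s = q·B·(1−ν²)·I_f / S_e.
E_s = 237 × 4.8 × 0.8479 × 1.23 / 0.036 = 32960 kPa

E_s ≈ 33000 kPa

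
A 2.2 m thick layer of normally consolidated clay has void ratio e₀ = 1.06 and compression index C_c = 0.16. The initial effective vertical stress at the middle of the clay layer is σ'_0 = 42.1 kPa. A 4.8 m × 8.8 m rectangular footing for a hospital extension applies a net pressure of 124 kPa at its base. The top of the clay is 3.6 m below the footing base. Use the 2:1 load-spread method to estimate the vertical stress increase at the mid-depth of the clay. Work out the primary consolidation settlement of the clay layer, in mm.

Mid-depth of clay below the footing base: z = 3.6 + 2.2/2 = 4.7 m.
Stress increase at mid-clay by the 2:1 spreading method:
Δσ = qBL/((B+z)(L+z)) = 124×4.8×8.8/((4.8+4.7)(8.8+4.7)) = 40.84 kPa
Final effective stress: σ'_f = σ'_0 + Δσ = 42.1 + 40.84 = 82.94 kPa.
Normally consolidated clay, so the full stress increment lies on the virgin compression line:
S_c = C_c·H/(1+e₀)·log₁₀(σ'_f/σ'_0) = 0.16×2.2/(1+1.06)×log₁₀(82.94/42.1)
    = 0.17087 × 0.29448 = 0.05032 m

S_c ≈ 50.3 mm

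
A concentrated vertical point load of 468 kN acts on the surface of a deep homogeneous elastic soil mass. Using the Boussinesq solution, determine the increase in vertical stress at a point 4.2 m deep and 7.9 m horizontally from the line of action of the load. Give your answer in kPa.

Boussinesq vertical stress below a point load on an elastic half-space:
Δσ_z = 3P/(2πz²) · [1 + (r/z)²]^(−5/2)
r/z = 7.9/4.2 = 1.881; [1+(r/z)²]^(−5/2) = 0.022795.
Δσ_z = 3×468/(2π×4.2²) × 0.022795 = 12.667 × 0.022795 = 0.2887 kPa

Δσ_z ≈ 0.289 kPa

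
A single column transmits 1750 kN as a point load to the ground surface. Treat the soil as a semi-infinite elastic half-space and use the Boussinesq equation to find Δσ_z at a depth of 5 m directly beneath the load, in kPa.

Δσ_z ≈ 33.4 kPa

Boussinesq vertical stress below a point load on an elastic half-space:
Δσ_z = 3P/(2πz²) · [1 + (r/z)²]^(−5/2)
r/z = 0/5 = 0; [1+(r/z)²]^(−5/2) = 1.
Δσ_z = 3×1750/(2π×5²) × 1 = 33.423 × 1 = 33.42 kPa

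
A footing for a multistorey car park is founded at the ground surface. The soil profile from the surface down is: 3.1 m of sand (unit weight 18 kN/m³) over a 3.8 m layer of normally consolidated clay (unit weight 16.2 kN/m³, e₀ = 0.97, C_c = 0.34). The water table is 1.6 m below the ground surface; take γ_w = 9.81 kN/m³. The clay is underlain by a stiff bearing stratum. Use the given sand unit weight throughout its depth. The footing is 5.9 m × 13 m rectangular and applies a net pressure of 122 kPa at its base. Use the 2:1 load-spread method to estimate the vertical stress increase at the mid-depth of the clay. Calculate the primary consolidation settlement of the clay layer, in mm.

S_c ≈ 182 mm

Mid-depth of clay below the ground surface: z = 3.1 + 3.8/2 = 5 m.
Total vertical stress at mid-clay: σ_v = 18×3.1 + 16.2×1.9 = 86.58 kPa.
Pore pressure: u = 9.81×(5 − 1.6) = 33.354 kPa.
Initial effective stress: σ'_0 = σ_v − u = 86.58 − 33.354 = 53.226 kPa.
Stress increase at mid-clay by the 2:1 spreading method:
Δσ = qBL/((B+z)(L+z)) = 122×5.9×13/((5.9+5)(13+5)) = 47.693 kPa
Final effective stress: σ'_f = σ'_0 + Δσ = 53.226 + 47.693 = 100.92 kPa.
Normally consolidated clay, so the full stress increment lies on the virgin compression line:
S_c = C_c·H/(1+e₀)·log₁₀(σ'_f/σ'_0) = 0.34×3.8/(1+0.97)×log₁₀(100.92/53.226)
    = 0.65584 × 0.27785 = 0.1822 m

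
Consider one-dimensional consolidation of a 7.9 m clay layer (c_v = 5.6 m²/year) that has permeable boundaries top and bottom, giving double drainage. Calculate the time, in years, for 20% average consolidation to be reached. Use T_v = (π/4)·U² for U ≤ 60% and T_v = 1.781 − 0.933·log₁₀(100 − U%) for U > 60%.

Drainage path length: H_d = H/2 = 3.95 m (double drainage).
U ≤ 60%: T_v = (π/4)·U² = (π/4)×0.2² = 0.031416.
t = T_v·H_d²/c_v = 0.031416×3.95²/5.6 = 0.08753 years.

t ≈ 0.0875 years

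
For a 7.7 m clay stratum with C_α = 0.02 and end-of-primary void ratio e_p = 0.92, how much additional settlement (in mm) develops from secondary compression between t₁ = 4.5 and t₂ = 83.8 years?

S_s ≈ 102 mm

Secondary compression: S_s = C_α·H/(1+e_p)·log₁₀(t₂/t₁)
S_s = 0.02×7.7/(1+0.92)×log₁₀(83.8/4.5)
    = 0.08021 × 1.27 = 0.1019 m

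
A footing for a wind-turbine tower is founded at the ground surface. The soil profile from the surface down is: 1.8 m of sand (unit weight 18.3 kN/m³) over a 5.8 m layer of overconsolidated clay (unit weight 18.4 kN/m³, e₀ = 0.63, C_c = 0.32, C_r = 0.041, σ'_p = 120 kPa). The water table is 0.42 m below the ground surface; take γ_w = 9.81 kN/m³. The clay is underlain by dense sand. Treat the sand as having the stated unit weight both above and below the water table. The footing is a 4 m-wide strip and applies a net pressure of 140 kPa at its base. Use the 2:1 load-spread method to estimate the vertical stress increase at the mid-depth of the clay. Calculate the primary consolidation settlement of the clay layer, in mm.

S_c ≈ 56.8 mm

Mid-depth of clay below the ground surface: z = 1.8 + 5.8/2 = 4.7 m.
Total vertical stress at mid-clay: σ_v = 18.3×1.8 + 18.4×2.9 = 86.3 kPa.
Pore pressure: u = 9.81×(4.7 − 0.42) = 41.987 kPa.
Initial effective stress: σ'_0 = σ_v − u = 86.3 − 41.987 = 44.313 kPa.
Stress increase at mid-clay by the 2:1 spreading method:
Δσ = qB/(B+z) = 140×4/(4+4.7) = 64.368 kPa
Final effective stress: σ'_f = 44.313 + 64.368 = 108.68 kPa.
σ'_f = 108.68 ≤ σ'_p = 120 kPa, so the clay remains overconsolidated and only the recompression index applies:
S_c = C_r·H/(1+e₀)·log₁₀(σ'_f/σ'_0) = 0.041×5.8/1.63×log₁₀(108.68/44.313)
    = 0.14589 × 0.38962 = 0.05684 m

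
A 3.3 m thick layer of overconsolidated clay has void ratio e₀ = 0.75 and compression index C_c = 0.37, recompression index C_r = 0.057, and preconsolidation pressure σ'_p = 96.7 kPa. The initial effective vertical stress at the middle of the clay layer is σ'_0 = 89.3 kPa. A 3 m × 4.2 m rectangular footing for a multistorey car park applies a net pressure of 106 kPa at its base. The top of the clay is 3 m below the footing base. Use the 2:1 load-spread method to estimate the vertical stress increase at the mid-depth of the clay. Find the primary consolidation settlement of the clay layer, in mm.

Mid-depth of clay below the footing base: z = 3 + 3.3/2 = 4.65 m.
Stress increase at mid-clay by the 2:1 spreading method:
Δσ = qBL/((B+z)(L+z)) = 106×3×4.2/((3+4.65)(4.2+4.65)) = 19.727 kPa
Final effective stress: σ'_f = 89.3 + 19.727 = 109.03 kPa.
σ'_f = 109.03 > σ'_p = 96.7 kPa, so the stress path crosses the preconsolidation pressure — recompression up to σ'_p, then virgin compression beyond:
S_c = H/(1+e₀)·[C_r·log₁₀(σ'_p/σ'_0) + C_c·log₁₀(σ'_f/σ'_p)]
    = 3.3/1.75 × [0.057×log₁₀(96.7/89.3) + 0.37×log₁₀(109.03/96.7)]
    = 1.8857 × [0.0019708 + 0.019284] = 0.04008 m

S_c ≈ 40.1 mm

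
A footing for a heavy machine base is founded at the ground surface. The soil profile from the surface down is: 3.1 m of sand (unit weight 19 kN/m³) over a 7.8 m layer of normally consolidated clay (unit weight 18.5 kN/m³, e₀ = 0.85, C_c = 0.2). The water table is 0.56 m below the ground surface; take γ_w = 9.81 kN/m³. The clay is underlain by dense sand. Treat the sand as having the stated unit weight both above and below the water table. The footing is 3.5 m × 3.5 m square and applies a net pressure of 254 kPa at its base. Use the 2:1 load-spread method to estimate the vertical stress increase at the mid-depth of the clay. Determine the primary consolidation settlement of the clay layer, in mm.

Mid-depth of clay below the ground surface: z = 3.1 + 7.8/2 = 7 m.
Total vertical stress at mid-clay: σ_v = 19×3.1 + 18.5×3.9 = 131.05 kPa.
Pore pressure: u = 9.81×(7 − 0.56) = 63.176 kPa.
Initial effective stress: σ'_0 = σ_v − u = 131.05 − 63.176 = 67.874 kPa.
Stress increase at mid-clay by the 2:1 spreading method:
Δσ = qBL/((B+z)(L+z)) = 254×3.5×3.5/((3.5+7)(3.5+7)) = 28.222 kPa
Final effective stress: σ'_f = σ'_0 + Δσ = 67.874 + 28.222 = 96.096 kPa.
Normally consolidated clay, so the full stress increment lies on the virgin compression line:
S_c = C_c·H/(1+e₀)·log₁₀(σ'_f/σ'_0) = 0.2×7.8/(1+0.85)×log₁₀(96.096/67.874)
    = 0.84324 × 0.151 = 0.1273 m

S_c ≈ 127 mm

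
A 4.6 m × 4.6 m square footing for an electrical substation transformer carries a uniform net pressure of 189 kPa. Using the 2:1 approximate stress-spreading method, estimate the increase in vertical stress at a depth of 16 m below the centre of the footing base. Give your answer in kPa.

By the 2:1 method the load spreads at 1 horizontal : 2 vertical, so at depth z the loaded area has grown by z in each plan dimension:
Δσ = qBL/((B+z)(L+z)) = 189×4.6×4.6/((4.6+16)(4.6+16)) = 9.4242 kPa

Δσ_z ≈ 9.42 kPa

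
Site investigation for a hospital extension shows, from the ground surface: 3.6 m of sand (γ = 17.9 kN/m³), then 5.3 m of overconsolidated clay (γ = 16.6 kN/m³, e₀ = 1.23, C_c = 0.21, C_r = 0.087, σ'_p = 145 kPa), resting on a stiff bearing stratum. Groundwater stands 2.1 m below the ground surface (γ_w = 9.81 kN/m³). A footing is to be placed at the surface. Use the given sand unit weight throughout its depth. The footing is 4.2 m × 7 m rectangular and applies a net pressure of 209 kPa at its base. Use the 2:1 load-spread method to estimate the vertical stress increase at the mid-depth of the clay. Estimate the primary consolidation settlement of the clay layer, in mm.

Mid-depth of clay below the ground surface: z = 3.6 + 5.3/2 = 6.25 m.
Total vertical stress at mid-clay: σ_v = 17.9×3.6 + 16.6×2.65 = 108.43 kPa.
Pore pressure: u = 9.81×(6.25 − 2.1) = 40.712 kPa.
Initial effective stress: σ'_0 = σ_v − u = 108.43 − 40.712 = 67.718 kPa.
Stress increase at mid-clay by the 2:1 spreading method:
Δσ = qBL/((B+z)(L+z)) = 209×4.2×7/((4.2+6.25)(7+6.25)) = 44.377 kPa
Final effective stress: σ'_f = 67.718 + 44.377 = 112.09 kPa.
σ'_f = 112.09 ≤ σ'_p = 145 kPa, so the clay remains overconsolidated and only the recompression index applies:
S_c = C_r·H/(1+e₀)·log₁₀(σ'_f/σ'_0) = 0.087×5.3/2.23×log₁₀(112.09/67.718)
    = 0.20677 × 0.21886 = 0.04525 m

S_c ≈ 45.3 mm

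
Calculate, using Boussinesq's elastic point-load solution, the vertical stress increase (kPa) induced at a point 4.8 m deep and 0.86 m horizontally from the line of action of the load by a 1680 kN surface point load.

Δσ_z ≈ 32.2 kPa

Boussinesq vertical stress below a point load on an elastic half-space:
Δσ_z = 3P/(2πz²) · [1 + (r/z)²]^(−5/2)
r/z = 0.86/4.8 = 0.17917; [1+(r/z)²]^(−5/2) = 0.92405.
Δσ_z = 3×1680/(2π×4.8²) × 0.92405 = 34.815 × 0.92405 = 32.17 kPa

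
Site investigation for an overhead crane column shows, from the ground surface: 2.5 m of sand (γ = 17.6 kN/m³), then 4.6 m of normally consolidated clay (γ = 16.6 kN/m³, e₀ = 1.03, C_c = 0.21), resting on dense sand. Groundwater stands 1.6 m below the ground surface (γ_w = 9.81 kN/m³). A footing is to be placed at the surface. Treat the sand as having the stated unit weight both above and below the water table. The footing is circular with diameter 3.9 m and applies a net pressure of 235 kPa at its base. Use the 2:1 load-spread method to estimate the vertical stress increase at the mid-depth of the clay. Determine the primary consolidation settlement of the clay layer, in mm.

S_c ≈ 136 mm

Mid-depth of clay below the ground surface: z = 2.5 + 4.6/2 = 4.8 m.
Total vertical stress at mid-clay: σ_v = 17.6×2.5 + 16.6×2.3 = 82.18 kPa.
Pore pressure: u = 9.81×(4.8 − 1.6) = 31.392 kPa.
Initial effective stress: σ'_0 = σ_v − u = 82.18 − 31.392 = 50.788 kPa.
Stress increase at mid-clay by the 2:1 spreading method:
Δσ ≈ qD²/(D+z)² = 235×3.9²/(3.9+4.8)² = 47.224 kPa
Final effective stress: σ'_f = σ'_0 + Δσ = 50.788 + 47.224 = 98.012 kPa.
Normally consolidated clay, so the full stress increment lies on the virgin compression line:
S_c = C_c·H/(1+e₀)·log₁₀(σ'_f/σ'_0) = 0.21×4.6/(1+1.03)×log₁₀(98.012/50.788)
    = 0.47586 × 0.28552 = 0.1359 m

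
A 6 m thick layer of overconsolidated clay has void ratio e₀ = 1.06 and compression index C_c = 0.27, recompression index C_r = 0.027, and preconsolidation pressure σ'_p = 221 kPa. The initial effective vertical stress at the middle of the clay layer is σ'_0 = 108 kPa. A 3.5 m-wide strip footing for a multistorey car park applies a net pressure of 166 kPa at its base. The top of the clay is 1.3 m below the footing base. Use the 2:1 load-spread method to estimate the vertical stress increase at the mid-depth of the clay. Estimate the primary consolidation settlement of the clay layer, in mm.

S_c ≈ 17.9 mm

Mid-depth of clay below the footing base: z = 1.3 + 6/2 = 4.3 m.
Stress increase at mid-clay by the 2:1 spreading method:
Δσ = qB/(B+z) = 166×3.5/(3.5+4.3) = 74.487 kPa
Final effective stress: σ'_f = 108 + 74.487 = 182.49 kPa.
σ'_f = 182.49 ≤ σ'_p = 221 kPa, so the clay remains overconsolidated and only the recompression index applies:
S_c = C_r·H/(1+e₀)·log₁₀(σ'_f/σ'_0) = 0.027×6/2.06×log₁₀(182.49/108)
    = 0.07864 × 0.22782 = 0.01792 m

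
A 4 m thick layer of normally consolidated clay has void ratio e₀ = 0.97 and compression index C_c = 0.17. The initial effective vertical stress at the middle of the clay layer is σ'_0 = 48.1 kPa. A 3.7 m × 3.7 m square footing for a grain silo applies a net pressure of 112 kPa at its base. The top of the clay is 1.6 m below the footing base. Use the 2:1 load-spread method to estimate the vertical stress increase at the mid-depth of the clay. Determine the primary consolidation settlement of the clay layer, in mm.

Mid-depth of clay below the footing base: z = 1.6 + 4/2 = 3.6 m.
Stress increase at mid-clay by the 2:1 spreading method:
Δσ = qBL/((B+z)(L+z)) = 112×3.7×3.7/((3.7+3.6)(3.7+3.6)) = 28.772 kPa
Final effective stress: σ'_f = σ'_0 + Δσ = 48.1 + 28.772 = 76.872 kPa.
Normally consolidated clay, so the full stress increment lies on the virgin compression line:
S_c = C_c·H/(1+e₀)·log₁₀(σ'_f/σ'_0) = 0.17×4/(1+0.97)×log₁₀(76.872/48.1)
    = 0.34518 × 0.20362 = 0.07029 m

S_c ≈ 70.3 mm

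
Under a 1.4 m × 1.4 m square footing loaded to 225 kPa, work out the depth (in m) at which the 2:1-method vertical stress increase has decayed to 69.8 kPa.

z ≈ 1.11 m

2:1 spreading — at depth z the loaded area has grown by z in each plan dimension:
qB²/(B+z)² = Δσ_z ⇒ z = B(√(q/Δσ_z) − 1) = 1.4×(√(225/69.8) − 1) = 1.114 m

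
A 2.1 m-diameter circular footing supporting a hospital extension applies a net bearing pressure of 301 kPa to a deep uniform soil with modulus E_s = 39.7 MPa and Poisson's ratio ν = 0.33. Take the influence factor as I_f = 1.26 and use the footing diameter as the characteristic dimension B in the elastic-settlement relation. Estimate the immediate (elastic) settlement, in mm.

Immediate (elastic) settlement: S_e = q·B·(1−ν²)/E_s · I_f.
E_s = 39.7 MPa = 39700 kPa.
S_e = 301 × 2.1 × (1 − 0.33²) / 39700 × 1.26
    = 301 × 2.1 × 0.8911 / 39700 × 1.26
    = 0.01788 m = 17.88 mm

S_e ≈ 17.9 mm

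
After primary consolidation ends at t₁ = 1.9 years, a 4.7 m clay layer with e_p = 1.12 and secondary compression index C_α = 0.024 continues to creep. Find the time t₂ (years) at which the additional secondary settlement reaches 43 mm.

t₂ ≈ 12.2 years

S_s = C_α·H/(1+e_p)·log₁₀(t₂/t₁) ⇒ log₁₀(t₂/t₁) = S_s·(1+e_p)/(C_α·H).
log₁₀(t₂/t₁) = 0.043 × (1+1.12) / (0.024×4.7) = 0.8082
t₂ = t₁ × 10^0.8082 = 1.9 × 6.429 = 12.22 years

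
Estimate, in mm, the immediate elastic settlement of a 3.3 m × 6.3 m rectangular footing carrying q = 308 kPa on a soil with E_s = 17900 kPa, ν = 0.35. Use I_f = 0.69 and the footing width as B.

S_e ≈ 34.4 mm

Immediate (elastic) settlement: S_e = q·B·(1−ν²)/E_s · I_f.
S_e = 308 × 3.3 × (1 − 0.35²) / 17900 × 0.69
    = 308 × 3.3 × 0.8775 / 17900 × 0.69
    = 0.03438 m = 34.38 mm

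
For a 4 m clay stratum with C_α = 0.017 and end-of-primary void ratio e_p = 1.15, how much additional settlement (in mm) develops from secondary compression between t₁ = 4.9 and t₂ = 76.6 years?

Secondary compression: S_s = C_α·H/(1+e_p)·log₁₀(t₂/t₁)
S_s = 0.017×4/(1+1.15)×log₁₀(76.6/4.9)
    = 0.03163 × 1.194 = 0.03776 m

S_s ≈ 37.8 mm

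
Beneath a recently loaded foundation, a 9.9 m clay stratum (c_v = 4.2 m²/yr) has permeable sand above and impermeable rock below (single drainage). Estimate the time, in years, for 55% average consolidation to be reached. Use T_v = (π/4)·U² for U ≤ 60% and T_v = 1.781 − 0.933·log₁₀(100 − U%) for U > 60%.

Drainage path length: H_d = H = 9.9 m (single drainage).
U ≤ 60%: T_v = (π/4)·U² = (π/4)×0.55² = 0.23758.
t = T_v·H_d²/c_v = 0.23758×9.9²/4.2 = 5.544 years.

t ≈ 5.54 years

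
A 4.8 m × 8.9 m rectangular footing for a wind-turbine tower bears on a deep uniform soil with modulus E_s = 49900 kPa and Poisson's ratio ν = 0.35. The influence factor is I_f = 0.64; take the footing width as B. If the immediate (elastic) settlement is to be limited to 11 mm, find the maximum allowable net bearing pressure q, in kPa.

S_e = q·B·(1−ν²)/E_s · I_f  ⇒  q = S_e·E_s / (B·(1−ν²)·I_f).
q = 0.011 × 49900 / (4.8 × 0.8775 × 0.64) = 203.6 kPa

q ≈ 204 kPa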